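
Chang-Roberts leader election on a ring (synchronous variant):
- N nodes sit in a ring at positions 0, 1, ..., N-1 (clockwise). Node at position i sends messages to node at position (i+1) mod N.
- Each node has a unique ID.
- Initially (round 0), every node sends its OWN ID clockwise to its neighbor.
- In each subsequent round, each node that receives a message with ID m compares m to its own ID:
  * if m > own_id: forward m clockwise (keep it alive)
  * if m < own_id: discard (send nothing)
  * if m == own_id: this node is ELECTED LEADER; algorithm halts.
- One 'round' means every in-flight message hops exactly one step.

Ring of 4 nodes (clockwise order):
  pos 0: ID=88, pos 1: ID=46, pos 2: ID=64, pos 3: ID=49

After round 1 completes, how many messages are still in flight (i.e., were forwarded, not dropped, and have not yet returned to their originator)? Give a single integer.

Answer: 2

Derivation:
Round 1: pos1(id46) recv 88: fwd; pos2(id64) recv 46: drop; pos3(id49) recv 64: fwd; pos0(id88) recv 49: drop
After round 1: 2 messages still in flight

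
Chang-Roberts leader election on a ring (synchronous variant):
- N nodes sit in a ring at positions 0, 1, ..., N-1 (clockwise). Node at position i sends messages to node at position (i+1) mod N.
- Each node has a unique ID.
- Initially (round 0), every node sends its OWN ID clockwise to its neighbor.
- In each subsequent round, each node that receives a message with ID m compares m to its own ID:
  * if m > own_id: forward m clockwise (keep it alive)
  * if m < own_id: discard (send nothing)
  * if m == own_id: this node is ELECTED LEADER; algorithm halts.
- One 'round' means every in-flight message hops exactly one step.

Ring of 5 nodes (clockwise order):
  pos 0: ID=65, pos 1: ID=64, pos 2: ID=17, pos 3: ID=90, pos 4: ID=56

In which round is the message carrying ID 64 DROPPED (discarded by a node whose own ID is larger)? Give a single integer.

Round 1: pos1(id64) recv 65: fwd; pos2(id17) recv 64: fwd; pos3(id90) recv 17: drop; pos4(id56) recv 90: fwd; pos0(id65) recv 56: drop
Round 2: pos2(id17) recv 65: fwd; pos3(id90) recv 64: drop; pos0(id65) recv 90: fwd
Round 3: pos3(id90) recv 65: drop; pos1(id64) recv 90: fwd
Round 4: pos2(id17) recv 90: fwd
Round 5: pos3(id90) recv 90: ELECTED
Message ID 64 originates at pos 1; dropped at pos 3 in round 2

Answer: 2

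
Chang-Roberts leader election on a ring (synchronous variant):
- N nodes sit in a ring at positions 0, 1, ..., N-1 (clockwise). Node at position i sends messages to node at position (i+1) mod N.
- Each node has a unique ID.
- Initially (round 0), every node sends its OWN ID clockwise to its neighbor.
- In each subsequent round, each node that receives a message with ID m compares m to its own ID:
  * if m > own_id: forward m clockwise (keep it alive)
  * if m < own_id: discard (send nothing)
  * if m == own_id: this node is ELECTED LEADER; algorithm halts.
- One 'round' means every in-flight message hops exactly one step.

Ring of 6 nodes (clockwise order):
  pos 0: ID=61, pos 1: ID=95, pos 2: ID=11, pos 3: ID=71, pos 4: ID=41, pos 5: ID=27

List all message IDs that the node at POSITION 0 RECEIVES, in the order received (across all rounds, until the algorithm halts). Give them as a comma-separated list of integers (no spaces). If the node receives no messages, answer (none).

Round 1: pos1(id95) recv 61: drop; pos2(id11) recv 95: fwd; pos3(id71) recv 11: drop; pos4(id41) recv 71: fwd; pos5(id27) recv 41: fwd; pos0(id61) recv 27: drop
Round 2: pos3(id71) recv 95: fwd; pos5(id27) recv 71: fwd; pos0(id61) recv 41: drop
Round 3: pos4(id41) recv 95: fwd; pos0(id61) recv 71: fwd
Round 4: pos5(id27) recv 95: fwd; pos1(id95) recv 71: drop
Round 5: pos0(id61) recv 95: fwd
Round 6: pos1(id95) recv 95: ELECTED

Answer: 27,41,71,95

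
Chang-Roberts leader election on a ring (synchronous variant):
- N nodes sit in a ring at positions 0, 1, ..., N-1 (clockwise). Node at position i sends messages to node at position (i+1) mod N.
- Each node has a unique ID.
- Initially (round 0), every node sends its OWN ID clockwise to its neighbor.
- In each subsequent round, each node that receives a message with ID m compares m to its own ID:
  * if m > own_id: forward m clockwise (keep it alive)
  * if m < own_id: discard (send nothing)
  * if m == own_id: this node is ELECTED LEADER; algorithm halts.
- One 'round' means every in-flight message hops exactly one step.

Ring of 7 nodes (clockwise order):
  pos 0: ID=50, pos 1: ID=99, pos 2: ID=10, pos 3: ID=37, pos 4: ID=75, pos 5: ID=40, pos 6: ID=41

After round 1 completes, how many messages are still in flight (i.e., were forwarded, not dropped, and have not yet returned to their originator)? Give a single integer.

Answer: 2

Derivation:
Round 1: pos1(id99) recv 50: drop; pos2(id10) recv 99: fwd; pos3(id37) recv 10: drop; pos4(id75) recv 37: drop; pos5(id40) recv 75: fwd; pos6(id41) recv 40: drop; pos0(id50) recv 41: drop
After round 1: 2 messages still in flight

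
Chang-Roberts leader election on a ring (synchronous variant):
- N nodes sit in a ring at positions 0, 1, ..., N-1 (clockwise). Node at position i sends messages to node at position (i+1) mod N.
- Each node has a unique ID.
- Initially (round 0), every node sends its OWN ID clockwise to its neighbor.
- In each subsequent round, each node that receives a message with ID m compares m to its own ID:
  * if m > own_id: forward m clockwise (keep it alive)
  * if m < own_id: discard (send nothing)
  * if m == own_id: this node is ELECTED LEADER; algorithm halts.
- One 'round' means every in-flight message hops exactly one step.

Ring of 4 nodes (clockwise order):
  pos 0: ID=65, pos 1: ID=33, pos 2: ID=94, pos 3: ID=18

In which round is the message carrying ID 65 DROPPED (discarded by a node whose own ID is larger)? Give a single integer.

Answer: 2

Derivation:
Round 1: pos1(id33) recv 65: fwd; pos2(id94) recv 33: drop; pos3(id18) recv 94: fwd; pos0(id65) recv 18: drop
Round 2: pos2(id94) recv 65: drop; pos0(id65) recv 94: fwd
Round 3: pos1(id33) recv 94: fwd
Round 4: pos2(id94) recv 94: ELECTED
Message ID 65 originates at pos 0; dropped at pos 2 in round 2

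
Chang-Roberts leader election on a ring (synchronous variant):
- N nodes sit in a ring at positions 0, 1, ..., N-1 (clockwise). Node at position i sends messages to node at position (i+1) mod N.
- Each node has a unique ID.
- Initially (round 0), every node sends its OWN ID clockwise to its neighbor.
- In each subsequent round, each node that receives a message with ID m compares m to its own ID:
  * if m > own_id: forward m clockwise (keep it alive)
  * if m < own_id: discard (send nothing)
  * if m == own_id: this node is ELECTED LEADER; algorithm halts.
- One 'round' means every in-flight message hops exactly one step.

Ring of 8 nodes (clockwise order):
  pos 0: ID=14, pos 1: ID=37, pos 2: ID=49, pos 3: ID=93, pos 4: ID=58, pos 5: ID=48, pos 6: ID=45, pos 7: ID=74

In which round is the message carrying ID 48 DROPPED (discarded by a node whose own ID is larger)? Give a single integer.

Round 1: pos1(id37) recv 14: drop; pos2(id49) recv 37: drop; pos3(id93) recv 49: drop; pos4(id58) recv 93: fwd; pos5(id48) recv 58: fwd; pos6(id45) recv 48: fwd; pos7(id74) recv 45: drop; pos0(id14) recv 74: fwd
Round 2: pos5(id48) recv 93: fwd; pos6(id45) recv 58: fwd; pos7(id74) recv 48: drop; pos1(id37) recv 74: fwd
Round 3: pos6(id45) recv 93: fwd; pos7(id74) recv 58: drop; pos2(id49) recv 74: fwd
Round 4: pos7(id74) recv 93: fwd; pos3(id93) recv 74: drop
Round 5: pos0(id14) recv 93: fwd
Round 6: pos1(id37) recv 93: fwd
Round 7: pos2(id49) recv 93: fwd
Round 8: pos3(id93) recv 93: ELECTED
Message ID 48 originates at pos 5; dropped at pos 7 in round 2

Answer: 2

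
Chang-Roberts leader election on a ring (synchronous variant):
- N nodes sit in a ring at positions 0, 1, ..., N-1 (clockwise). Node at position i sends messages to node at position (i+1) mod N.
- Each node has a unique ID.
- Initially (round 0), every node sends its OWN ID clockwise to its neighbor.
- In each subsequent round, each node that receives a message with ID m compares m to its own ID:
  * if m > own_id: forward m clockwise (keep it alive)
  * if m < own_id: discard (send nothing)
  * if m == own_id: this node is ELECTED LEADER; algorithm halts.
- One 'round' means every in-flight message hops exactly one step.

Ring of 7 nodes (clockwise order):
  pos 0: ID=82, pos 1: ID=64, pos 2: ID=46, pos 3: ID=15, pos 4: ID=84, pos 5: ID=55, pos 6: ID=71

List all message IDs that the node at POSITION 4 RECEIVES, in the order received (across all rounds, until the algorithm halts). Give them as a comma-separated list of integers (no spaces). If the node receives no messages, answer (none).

Answer: 15,46,64,82,84

Derivation:
Round 1: pos1(id64) recv 82: fwd; pos2(id46) recv 64: fwd; pos3(id15) recv 46: fwd; pos4(id84) recv 15: drop; pos5(id55) recv 84: fwd; pos6(id71) recv 55: drop; pos0(id82) recv 71: drop
Round 2: pos2(id46) recv 82: fwd; pos3(id15) recv 64: fwd; pos4(id84) recv 46: drop; pos6(id71) recv 84: fwd
Round 3: pos3(id15) recv 82: fwd; pos4(id84) recv 64: drop; pos0(id82) recv 84: fwd
Round 4: pos4(id84) recv 82: drop; pos1(id64) recv 84: fwd
Round 5: pos2(id46) recv 84: fwd
Round 6: pos3(id15) recv 84: fwd
Round 7: pos4(id84) recv 84: ELECTED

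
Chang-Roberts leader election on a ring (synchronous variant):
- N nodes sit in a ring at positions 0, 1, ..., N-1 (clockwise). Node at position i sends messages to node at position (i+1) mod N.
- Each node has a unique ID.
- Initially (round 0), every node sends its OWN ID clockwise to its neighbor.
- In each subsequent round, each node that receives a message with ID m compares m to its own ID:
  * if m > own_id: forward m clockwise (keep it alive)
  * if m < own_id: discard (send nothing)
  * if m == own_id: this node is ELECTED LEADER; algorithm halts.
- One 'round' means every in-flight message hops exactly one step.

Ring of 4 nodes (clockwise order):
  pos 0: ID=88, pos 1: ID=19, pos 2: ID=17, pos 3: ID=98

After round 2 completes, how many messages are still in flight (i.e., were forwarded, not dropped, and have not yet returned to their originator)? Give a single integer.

Answer: 2

Derivation:
Round 1: pos1(id19) recv 88: fwd; pos2(id17) recv 19: fwd; pos3(id98) recv 17: drop; pos0(id88) recv 98: fwd
Round 2: pos2(id17) recv 88: fwd; pos3(id98) recv 19: drop; pos1(id19) recv 98: fwd
After round 2: 2 messages still in flight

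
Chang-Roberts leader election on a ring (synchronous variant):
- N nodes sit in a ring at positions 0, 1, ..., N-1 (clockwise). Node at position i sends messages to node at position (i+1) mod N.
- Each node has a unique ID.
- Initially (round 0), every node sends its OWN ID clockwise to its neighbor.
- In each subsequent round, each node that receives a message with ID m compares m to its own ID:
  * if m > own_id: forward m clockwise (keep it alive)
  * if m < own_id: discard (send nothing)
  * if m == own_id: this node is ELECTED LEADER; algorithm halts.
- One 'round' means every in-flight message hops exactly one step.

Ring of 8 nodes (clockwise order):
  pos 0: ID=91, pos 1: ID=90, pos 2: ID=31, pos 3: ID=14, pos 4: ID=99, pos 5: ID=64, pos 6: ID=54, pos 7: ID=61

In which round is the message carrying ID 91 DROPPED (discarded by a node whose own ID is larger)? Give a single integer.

Round 1: pos1(id90) recv 91: fwd; pos2(id31) recv 90: fwd; pos3(id14) recv 31: fwd; pos4(id99) recv 14: drop; pos5(id64) recv 99: fwd; pos6(id54) recv 64: fwd; pos7(id61) recv 54: drop; pos0(id91) recv 61: drop
Round 2: pos2(id31) recv 91: fwd; pos3(id14) recv 90: fwd; pos4(id99) recv 31: drop; pos6(id54) recv 99: fwd; pos7(id61) recv 64: fwd
Round 3: pos3(id14) recv 91: fwd; pos4(id99) recv 90: drop; pos7(id61) recv 99: fwd; pos0(id91) recv 64: drop
Round 4: pos4(id99) recv 91: drop; pos0(id91) recv 99: fwd
Round 5: pos1(id90) recv 99: fwd
Round 6: pos2(id31) recv 99: fwd
Round 7: pos3(id14) recv 99: fwd
Round 8: pos4(id99) recv 99: ELECTED
Message ID 91 originates at pos 0; dropped at pos 4 in round 4

Answer: 4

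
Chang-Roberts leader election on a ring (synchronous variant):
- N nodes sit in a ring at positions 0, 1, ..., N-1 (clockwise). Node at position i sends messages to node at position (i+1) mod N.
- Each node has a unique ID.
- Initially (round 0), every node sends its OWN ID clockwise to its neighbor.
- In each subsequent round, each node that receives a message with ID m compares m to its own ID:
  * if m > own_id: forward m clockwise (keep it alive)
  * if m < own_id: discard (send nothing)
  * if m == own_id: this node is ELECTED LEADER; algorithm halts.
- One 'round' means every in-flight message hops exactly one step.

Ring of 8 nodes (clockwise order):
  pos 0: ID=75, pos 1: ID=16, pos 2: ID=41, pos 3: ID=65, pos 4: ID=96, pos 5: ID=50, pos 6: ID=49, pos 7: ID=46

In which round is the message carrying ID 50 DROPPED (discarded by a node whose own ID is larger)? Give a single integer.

Round 1: pos1(id16) recv 75: fwd; pos2(id41) recv 16: drop; pos3(id65) recv 41: drop; pos4(id96) recv 65: drop; pos5(id50) recv 96: fwd; pos6(id49) recv 50: fwd; pos7(id46) recv 49: fwd; pos0(id75) recv 46: drop
Round 2: pos2(id41) recv 75: fwd; pos6(id49) recv 96: fwd; pos7(id46) recv 50: fwd; pos0(id75) recv 49: drop
Round 3: pos3(id65) recv 75: fwd; pos7(id46) recv 96: fwd; pos0(id75) recv 50: drop
Round 4: pos4(id96) recv 75: drop; pos0(id75) recv 96: fwd
Round 5: pos1(id16) recv 96: fwd
Round 6: pos2(id41) recv 96: fwd
Round 7: pos3(id65) recv 96: fwd
Round 8: pos4(id96) recv 96: ELECTED
Message ID 50 originates at pos 5; dropped at pos 0 in round 3

Answer: 3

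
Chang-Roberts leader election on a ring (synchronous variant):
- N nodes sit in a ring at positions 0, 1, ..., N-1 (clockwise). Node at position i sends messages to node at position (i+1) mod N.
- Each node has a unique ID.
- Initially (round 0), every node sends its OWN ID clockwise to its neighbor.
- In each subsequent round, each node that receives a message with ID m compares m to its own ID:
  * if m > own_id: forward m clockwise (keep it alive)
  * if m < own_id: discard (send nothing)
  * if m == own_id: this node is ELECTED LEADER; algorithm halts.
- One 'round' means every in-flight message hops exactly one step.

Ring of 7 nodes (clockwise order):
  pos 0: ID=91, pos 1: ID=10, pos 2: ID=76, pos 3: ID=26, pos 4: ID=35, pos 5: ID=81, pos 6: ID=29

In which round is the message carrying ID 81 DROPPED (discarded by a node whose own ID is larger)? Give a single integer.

Answer: 2

Derivation:
Round 1: pos1(id10) recv 91: fwd; pos2(id76) recv 10: drop; pos3(id26) recv 76: fwd; pos4(id35) recv 26: drop; pos5(id81) recv 35: drop; pos6(id29) recv 81: fwd; pos0(id91) recv 29: drop
Round 2: pos2(id76) recv 91: fwd; pos4(id35) recv 76: fwd; pos0(id91) recv 81: drop
Round 3: pos3(id26) recv 91: fwd; pos5(id81) recv 76: drop
Round 4: pos4(id35) recv 91: fwd
Round 5: pos5(id81) recv 91: fwd
Round 6: pos6(id29) recv 91: fwd
Round 7: pos0(id91) recv 91: ELECTED
Message ID 81 originates at pos 5; dropped at pos 0 in round 2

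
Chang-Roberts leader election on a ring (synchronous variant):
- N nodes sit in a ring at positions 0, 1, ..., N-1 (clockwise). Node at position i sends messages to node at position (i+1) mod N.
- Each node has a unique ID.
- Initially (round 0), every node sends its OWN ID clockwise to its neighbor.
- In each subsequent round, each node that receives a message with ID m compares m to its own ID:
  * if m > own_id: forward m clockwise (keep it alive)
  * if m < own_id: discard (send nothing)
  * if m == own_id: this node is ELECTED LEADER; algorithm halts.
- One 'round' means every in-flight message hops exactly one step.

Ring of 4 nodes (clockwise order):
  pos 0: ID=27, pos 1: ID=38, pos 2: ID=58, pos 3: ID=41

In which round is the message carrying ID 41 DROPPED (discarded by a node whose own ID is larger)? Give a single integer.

Round 1: pos1(id38) recv 27: drop; pos2(id58) recv 38: drop; pos3(id41) recv 58: fwd; pos0(id27) recv 41: fwd
Round 2: pos0(id27) recv 58: fwd; pos1(id38) recv 41: fwd
Round 3: pos1(id38) recv 58: fwd; pos2(id58) recv 41: drop
Round 4: pos2(id58) recv 58: ELECTED
Message ID 41 originates at pos 3; dropped at pos 2 in round 3

Answer: 3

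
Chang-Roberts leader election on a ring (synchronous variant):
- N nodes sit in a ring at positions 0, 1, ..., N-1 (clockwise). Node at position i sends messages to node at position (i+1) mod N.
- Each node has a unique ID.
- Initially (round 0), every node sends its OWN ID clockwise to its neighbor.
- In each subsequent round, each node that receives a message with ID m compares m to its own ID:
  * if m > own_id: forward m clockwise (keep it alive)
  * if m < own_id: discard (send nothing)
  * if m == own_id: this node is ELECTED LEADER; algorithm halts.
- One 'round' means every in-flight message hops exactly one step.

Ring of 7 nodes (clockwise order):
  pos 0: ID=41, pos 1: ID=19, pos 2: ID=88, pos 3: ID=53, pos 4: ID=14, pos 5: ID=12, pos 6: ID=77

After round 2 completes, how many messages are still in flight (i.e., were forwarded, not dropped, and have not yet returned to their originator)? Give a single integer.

Answer: 3

Derivation:
Round 1: pos1(id19) recv 41: fwd; pos2(id88) recv 19: drop; pos3(id53) recv 88: fwd; pos4(id14) recv 53: fwd; pos5(id12) recv 14: fwd; pos6(id77) recv 12: drop; pos0(id41) recv 77: fwd
Round 2: pos2(id88) recv 41: drop; pos4(id14) recv 88: fwd; pos5(id12) recv 53: fwd; pos6(id77) recv 14: drop; pos1(id19) recv 77: fwd
After round 2: 3 messages still in flight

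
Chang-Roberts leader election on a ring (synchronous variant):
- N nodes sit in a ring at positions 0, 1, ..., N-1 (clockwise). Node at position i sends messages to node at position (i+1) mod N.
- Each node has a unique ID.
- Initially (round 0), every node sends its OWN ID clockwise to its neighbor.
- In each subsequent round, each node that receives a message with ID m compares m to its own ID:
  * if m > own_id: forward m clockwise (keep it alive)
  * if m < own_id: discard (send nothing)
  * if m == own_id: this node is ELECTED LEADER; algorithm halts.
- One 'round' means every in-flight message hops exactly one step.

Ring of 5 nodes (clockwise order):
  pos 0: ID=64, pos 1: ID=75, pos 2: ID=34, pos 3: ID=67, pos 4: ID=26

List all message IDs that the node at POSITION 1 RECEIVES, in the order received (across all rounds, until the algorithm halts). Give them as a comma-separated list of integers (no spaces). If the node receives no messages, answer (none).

Answer: 64,67,75

Derivation:
Round 1: pos1(id75) recv 64: drop; pos2(id34) recv 75: fwd; pos3(id67) recv 34: drop; pos4(id26) recv 67: fwd; pos0(id64) recv 26: drop
Round 2: pos3(id67) recv 75: fwd; pos0(id64) recv 67: fwd
Round 3: pos4(id26) recv 75: fwd; pos1(id75) recv 67: drop
Round 4: pos0(id64) recv 75: fwd
Round 5: pos1(id75) recv 75: ELECTED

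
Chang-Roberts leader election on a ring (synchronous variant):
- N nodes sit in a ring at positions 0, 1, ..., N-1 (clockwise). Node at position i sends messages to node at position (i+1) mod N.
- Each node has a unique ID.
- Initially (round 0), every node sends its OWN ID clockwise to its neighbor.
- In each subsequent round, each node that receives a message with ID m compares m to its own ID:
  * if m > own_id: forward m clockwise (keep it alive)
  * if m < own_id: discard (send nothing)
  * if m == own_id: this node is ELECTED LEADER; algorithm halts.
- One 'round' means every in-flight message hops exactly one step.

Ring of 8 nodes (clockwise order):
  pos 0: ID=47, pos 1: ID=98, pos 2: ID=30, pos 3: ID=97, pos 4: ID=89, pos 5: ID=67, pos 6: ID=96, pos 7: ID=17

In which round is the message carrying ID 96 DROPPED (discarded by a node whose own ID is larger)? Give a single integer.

Answer: 3

Derivation:
Round 1: pos1(id98) recv 47: drop; pos2(id30) recv 98: fwd; pos3(id97) recv 30: drop; pos4(id89) recv 97: fwd; pos5(id67) recv 89: fwd; pos6(id96) recv 67: drop; pos7(id17) recv 96: fwd; pos0(id47) recv 17: drop
Round 2: pos3(id97) recv 98: fwd; pos5(id67) recv 97: fwd; pos6(id96) recv 89: drop; pos0(id47) recv 96: fwd
Round 3: pos4(id89) recv 98: fwd; pos6(id96) recv 97: fwd; pos1(id98) recv 96: drop
Round 4: pos5(id67) recv 98: fwd; pos7(id17) recv 97: fwd
Round 5: pos6(id96) recv 98: fwd; pos0(id47) recv 97: fwd
Round 6: pos7(id17) recv 98: fwd; pos1(id98) recv 97: drop
Round 7: pos0(id47) recv 98: fwd
Round 8: pos1(id98) recv 98: ELECTED
Message ID 96 originates at pos 6; dropped at pos 1 in round 3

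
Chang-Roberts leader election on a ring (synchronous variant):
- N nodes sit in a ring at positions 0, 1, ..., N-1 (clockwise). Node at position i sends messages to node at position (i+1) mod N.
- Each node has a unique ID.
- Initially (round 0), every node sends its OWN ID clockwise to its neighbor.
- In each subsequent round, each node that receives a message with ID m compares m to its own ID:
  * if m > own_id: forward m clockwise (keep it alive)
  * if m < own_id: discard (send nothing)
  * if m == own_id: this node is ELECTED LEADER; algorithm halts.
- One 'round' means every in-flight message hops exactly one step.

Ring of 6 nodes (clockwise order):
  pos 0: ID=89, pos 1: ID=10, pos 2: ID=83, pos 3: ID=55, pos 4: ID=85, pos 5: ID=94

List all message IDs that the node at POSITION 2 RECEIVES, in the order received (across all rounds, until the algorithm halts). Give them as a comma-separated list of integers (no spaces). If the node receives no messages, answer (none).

Answer: 10,89,94

Derivation:
Round 1: pos1(id10) recv 89: fwd; pos2(id83) recv 10: drop; pos3(id55) recv 83: fwd; pos4(id85) recv 55: drop; pos5(id94) recv 85: drop; pos0(id89) recv 94: fwd
Round 2: pos2(id83) recv 89: fwd; pos4(id85) recv 83: drop; pos1(id10) recv 94: fwd
Round 3: pos3(id55) recv 89: fwd; pos2(id83) recv 94: fwd
Round 4: pos4(id85) recv 89: fwd; pos3(id55) recv 94: fwd
Round 5: pos5(id94) recv 89: drop; pos4(id85) recv 94: fwd
Round 6: pos5(id94) recv 94: ELECTED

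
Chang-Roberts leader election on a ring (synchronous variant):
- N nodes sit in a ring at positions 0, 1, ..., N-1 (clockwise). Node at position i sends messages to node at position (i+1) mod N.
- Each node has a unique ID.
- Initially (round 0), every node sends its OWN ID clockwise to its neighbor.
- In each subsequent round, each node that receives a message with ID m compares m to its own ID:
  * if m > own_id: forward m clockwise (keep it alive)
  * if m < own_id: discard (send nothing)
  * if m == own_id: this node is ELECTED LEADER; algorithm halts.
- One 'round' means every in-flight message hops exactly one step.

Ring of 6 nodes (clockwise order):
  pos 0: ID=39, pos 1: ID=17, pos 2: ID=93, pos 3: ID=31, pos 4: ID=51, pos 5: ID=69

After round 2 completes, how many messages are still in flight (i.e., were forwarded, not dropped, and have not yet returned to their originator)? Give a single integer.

Round 1: pos1(id17) recv 39: fwd; pos2(id93) recv 17: drop; pos3(id31) recv 93: fwd; pos4(id51) recv 31: drop; pos5(id69) recv 51: drop; pos0(id39) recv 69: fwd
Round 2: pos2(id93) recv 39: drop; pos4(id51) recv 93: fwd; pos1(id17) recv 69: fwd
After round 2: 2 messages still in flight

Answer: 2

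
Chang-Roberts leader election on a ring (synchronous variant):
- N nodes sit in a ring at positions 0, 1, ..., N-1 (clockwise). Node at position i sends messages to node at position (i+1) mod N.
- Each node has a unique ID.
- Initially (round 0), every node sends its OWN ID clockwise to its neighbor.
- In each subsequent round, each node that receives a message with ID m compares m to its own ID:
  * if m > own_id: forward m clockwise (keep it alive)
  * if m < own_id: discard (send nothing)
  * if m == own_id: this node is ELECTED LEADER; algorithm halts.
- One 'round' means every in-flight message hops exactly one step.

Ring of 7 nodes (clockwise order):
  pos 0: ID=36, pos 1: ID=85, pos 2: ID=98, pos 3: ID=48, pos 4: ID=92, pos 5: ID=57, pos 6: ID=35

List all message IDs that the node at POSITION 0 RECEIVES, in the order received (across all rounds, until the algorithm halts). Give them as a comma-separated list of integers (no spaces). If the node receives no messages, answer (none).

Round 1: pos1(id85) recv 36: drop; pos2(id98) recv 85: drop; pos3(id48) recv 98: fwd; pos4(id92) recv 48: drop; pos5(id57) recv 92: fwd; pos6(id35) recv 57: fwd; pos0(id36) recv 35: drop
Round 2: pos4(id92) recv 98: fwd; pos6(id35) recv 92: fwd; pos0(id36) recv 57: fwd
Round 3: pos5(id57) recv 98: fwd; pos0(id36) recv 92: fwd; pos1(id85) recv 57: drop
Round 4: pos6(id35) recv 98: fwd; pos1(id85) recv 92: fwd
Round 5: pos0(id36) recv 98: fwd; pos2(id98) recv 92: drop
Round 6: pos1(id85) recv 98: fwd
Round 7: pos2(id98) recv 98: ELECTED

Answer: 35,57,92,98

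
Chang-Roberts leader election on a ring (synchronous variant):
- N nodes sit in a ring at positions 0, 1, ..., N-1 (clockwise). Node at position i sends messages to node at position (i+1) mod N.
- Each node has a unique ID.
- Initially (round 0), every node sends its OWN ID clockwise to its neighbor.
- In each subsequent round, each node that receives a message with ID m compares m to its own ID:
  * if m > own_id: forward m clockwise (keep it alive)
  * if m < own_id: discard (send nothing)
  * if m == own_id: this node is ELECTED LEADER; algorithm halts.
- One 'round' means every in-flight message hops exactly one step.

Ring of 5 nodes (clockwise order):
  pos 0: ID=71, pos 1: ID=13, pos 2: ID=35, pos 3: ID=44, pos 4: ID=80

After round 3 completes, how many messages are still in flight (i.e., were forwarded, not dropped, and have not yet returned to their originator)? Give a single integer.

Answer: 2

Derivation:
Round 1: pos1(id13) recv 71: fwd; pos2(id35) recv 13: drop; pos3(id44) recv 35: drop; pos4(id80) recv 44: drop; pos0(id71) recv 80: fwd
Round 2: pos2(id35) recv 71: fwd; pos1(id13) recv 80: fwd
Round 3: pos3(id44) recv 71: fwd; pos2(id35) recv 80: fwd
After round 3: 2 messages still in flight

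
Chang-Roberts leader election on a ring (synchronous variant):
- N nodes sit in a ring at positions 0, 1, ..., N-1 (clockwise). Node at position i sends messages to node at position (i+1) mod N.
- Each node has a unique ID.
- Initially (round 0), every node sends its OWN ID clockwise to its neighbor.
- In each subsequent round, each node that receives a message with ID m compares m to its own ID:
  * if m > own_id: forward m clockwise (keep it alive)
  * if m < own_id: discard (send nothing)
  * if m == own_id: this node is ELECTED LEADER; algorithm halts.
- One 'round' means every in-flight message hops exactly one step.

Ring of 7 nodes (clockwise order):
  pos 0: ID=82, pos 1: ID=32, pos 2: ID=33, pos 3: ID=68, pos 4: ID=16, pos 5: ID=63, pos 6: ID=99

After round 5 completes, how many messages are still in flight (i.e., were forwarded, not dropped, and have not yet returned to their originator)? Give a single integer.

Answer: 2

Derivation:
Round 1: pos1(id32) recv 82: fwd; pos2(id33) recv 32: drop; pos3(id68) recv 33: drop; pos4(id16) recv 68: fwd; pos5(id63) recv 16: drop; pos6(id99) recv 63: drop; pos0(id82) recv 99: fwd
Round 2: pos2(id33) recv 82: fwd; pos5(id63) recv 68: fwd; pos1(id32) recv 99: fwd
Round 3: pos3(id68) recv 82: fwd; pos6(id99) recv 68: drop; pos2(id33) recv 99: fwd
Round 4: pos4(id16) recv 82: fwd; pos3(id68) recv 99: fwd
Round 5: pos5(id63) recv 82: fwd; pos4(id16) recv 99: fwd
After round 5: 2 messages still in flight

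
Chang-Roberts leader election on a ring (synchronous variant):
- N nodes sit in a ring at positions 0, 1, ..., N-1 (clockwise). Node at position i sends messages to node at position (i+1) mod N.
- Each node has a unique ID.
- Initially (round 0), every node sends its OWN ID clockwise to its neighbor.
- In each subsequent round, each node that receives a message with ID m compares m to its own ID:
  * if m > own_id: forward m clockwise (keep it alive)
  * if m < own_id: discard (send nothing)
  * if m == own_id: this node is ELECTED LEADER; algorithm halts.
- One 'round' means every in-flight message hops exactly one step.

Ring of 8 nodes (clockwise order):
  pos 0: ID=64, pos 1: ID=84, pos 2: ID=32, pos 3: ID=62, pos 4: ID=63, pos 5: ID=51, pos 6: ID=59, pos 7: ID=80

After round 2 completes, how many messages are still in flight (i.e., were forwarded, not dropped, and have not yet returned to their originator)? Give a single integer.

Round 1: pos1(id84) recv 64: drop; pos2(id32) recv 84: fwd; pos3(id62) recv 32: drop; pos4(id63) recv 62: drop; pos5(id51) recv 63: fwd; pos6(id59) recv 51: drop; pos7(id80) recv 59: drop; pos0(id64) recv 80: fwd
Round 2: pos3(id62) recv 84: fwd; pos6(id59) recv 63: fwd; pos1(id84) recv 80: drop
After round 2: 2 messages still in flight

Answer: 2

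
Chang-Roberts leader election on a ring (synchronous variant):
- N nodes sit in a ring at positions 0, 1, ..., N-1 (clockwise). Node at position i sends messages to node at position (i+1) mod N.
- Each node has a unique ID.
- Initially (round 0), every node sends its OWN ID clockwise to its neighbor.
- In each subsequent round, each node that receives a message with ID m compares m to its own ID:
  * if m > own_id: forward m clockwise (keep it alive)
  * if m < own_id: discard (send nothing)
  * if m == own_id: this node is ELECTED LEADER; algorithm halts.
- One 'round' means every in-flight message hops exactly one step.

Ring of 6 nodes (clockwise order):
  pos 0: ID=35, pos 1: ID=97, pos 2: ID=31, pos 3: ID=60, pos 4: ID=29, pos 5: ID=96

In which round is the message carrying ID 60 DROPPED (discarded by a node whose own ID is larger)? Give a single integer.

Answer: 2

Derivation:
Round 1: pos1(id97) recv 35: drop; pos2(id31) recv 97: fwd; pos3(id60) recv 31: drop; pos4(id29) recv 60: fwd; pos5(id96) recv 29: drop; pos0(id35) recv 96: fwd
Round 2: pos3(id60) recv 97: fwd; pos5(id96) recv 60: drop; pos1(id97) recv 96: drop
Round 3: pos4(id29) recv 97: fwd
Round 4: pos5(id96) recv 97: fwd
Round 5: pos0(id35) recv 97: fwd
Round 6: pos1(id97) recv 97: ELECTED
Message ID 60 originates at pos 3; dropped at pos 5 in round 2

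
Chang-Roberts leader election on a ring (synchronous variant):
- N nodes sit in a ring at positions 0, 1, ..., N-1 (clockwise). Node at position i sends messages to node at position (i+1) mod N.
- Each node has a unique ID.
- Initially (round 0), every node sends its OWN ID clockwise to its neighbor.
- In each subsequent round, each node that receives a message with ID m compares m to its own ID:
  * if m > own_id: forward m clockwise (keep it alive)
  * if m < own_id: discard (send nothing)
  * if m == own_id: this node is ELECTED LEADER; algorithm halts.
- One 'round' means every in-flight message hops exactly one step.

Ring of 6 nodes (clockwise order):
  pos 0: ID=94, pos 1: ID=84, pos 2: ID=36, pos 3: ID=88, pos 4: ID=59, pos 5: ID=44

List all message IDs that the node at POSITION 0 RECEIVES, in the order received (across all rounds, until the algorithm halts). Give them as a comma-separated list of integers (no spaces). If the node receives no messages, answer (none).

Answer: 44,59,88,94

Derivation:
Round 1: pos1(id84) recv 94: fwd; pos2(id36) recv 84: fwd; pos3(id88) recv 36: drop; pos4(id59) recv 88: fwd; pos5(id44) recv 59: fwd; pos0(id94) recv 44: drop
Round 2: pos2(id36) recv 94: fwd; pos3(id88) recv 84: drop; pos5(id44) recv 88: fwd; pos0(id94) recv 59: drop
Round 3: pos3(id88) recv 94: fwd; pos0(id94) recv 88: drop
Round 4: pos4(id59) recv 94: fwd
Round 5: pos5(id44) recv 94: fwd
Round 6: pos0(id94) recv 94: ELECTED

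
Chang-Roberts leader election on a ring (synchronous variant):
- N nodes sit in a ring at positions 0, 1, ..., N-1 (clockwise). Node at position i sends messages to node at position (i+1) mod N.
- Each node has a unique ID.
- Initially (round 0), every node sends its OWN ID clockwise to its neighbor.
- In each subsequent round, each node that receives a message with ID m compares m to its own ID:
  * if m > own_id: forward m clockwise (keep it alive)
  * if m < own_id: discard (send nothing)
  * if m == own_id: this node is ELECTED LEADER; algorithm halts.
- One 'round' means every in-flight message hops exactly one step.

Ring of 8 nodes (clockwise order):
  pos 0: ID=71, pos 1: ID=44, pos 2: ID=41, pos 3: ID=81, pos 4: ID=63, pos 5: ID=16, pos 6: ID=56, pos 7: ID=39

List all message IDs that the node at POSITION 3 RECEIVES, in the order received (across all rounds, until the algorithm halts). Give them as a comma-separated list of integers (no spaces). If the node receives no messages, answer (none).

Round 1: pos1(id44) recv 71: fwd; pos2(id41) recv 44: fwd; pos3(id81) recv 41: drop; pos4(id63) recv 81: fwd; pos5(id16) recv 63: fwd; pos6(id56) recv 16: drop; pos7(id39) recv 56: fwd; pos0(id71) recv 39: drop
Round 2: pos2(id41) recv 71: fwd; pos3(id81) recv 44: drop; pos5(id16) recv 81: fwd; pos6(id56) recv 63: fwd; pos0(id71) recv 56: drop
Round 3: pos3(id81) recv 71: drop; pos6(id56) recv 81: fwd; pos7(id39) recv 63: fwd
Round 4: pos7(id39) recv 81: fwd; pos0(id71) recv 63: drop
Round 5: pos0(id71) recv 81: fwd
Round 6: pos1(id44) recv 81: fwd
Round 7: pos2(id41) recv 81: fwd
Round 8: pos3(id81) recv 81: ELECTED

Answer: 41,44,71,81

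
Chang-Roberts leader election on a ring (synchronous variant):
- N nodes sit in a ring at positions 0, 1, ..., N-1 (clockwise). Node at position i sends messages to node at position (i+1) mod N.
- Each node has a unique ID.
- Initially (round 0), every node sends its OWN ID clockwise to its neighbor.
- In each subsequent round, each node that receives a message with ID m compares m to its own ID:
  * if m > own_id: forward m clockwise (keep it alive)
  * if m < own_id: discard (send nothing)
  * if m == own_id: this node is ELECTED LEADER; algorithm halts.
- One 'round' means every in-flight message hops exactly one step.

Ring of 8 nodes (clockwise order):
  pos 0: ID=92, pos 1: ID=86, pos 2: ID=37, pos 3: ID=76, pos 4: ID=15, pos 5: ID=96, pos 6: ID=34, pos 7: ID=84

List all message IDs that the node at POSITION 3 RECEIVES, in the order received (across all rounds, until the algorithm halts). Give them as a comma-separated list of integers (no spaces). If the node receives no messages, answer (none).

Round 1: pos1(id86) recv 92: fwd; pos2(id37) recv 86: fwd; pos3(id76) recv 37: drop; pos4(id15) recv 76: fwd; pos5(id96) recv 15: drop; pos6(id34) recv 96: fwd; pos7(id84) recv 34: drop; pos0(id92) recv 84: drop
Round 2: pos2(id37) recv 92: fwd; pos3(id76) recv 86: fwd; pos5(id96) recv 76: drop; pos7(id84) recv 96: fwd
Round 3: pos3(id76) recv 92: fwd; pos4(id15) recv 86: fwd; pos0(id92) recv 96: fwd
Round 4: pos4(id15) recv 92: fwd; pos5(id96) recv 86: drop; pos1(id86) recv 96: fwd
Round 5: pos5(id96) recv 92: drop; pos2(id37) recv 96: fwd
Round 6: pos3(id76) recv 96: fwd
Round 7: pos4(id15) recv 96: fwd
Round 8: pos5(id96) recv 96: ELECTED

Answer: 37,86,92,96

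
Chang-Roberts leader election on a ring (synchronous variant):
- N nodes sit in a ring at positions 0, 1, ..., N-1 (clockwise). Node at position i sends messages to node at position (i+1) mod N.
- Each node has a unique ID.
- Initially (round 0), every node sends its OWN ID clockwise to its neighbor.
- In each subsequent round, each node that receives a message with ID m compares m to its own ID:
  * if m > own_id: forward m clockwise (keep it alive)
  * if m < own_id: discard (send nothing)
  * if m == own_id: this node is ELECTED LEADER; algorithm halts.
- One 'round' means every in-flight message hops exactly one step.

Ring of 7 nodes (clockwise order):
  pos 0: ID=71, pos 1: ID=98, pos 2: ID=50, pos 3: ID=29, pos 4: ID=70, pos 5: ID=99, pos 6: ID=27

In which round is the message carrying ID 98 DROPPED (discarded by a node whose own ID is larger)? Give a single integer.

Round 1: pos1(id98) recv 71: drop; pos2(id50) recv 98: fwd; pos3(id29) recv 50: fwd; pos4(id70) recv 29: drop; pos5(id99) recv 70: drop; pos6(id27) recv 99: fwd; pos0(id71) recv 27: drop
Round 2: pos3(id29) recv 98: fwd; pos4(id70) recv 50: drop; pos0(id71) recv 99: fwd
Round 3: pos4(id70) recv 98: fwd; pos1(id98) recv 99: fwd
Round 4: pos5(id99) recv 98: drop; pos2(id50) recv 99: fwd
Round 5: pos3(id29) recv 99: fwd
Round 6: pos4(id70) recv 99: fwd
Round 7: pos5(id99) recv 99: ELECTED
Message ID 98 originates at pos 1; dropped at pos 5 in round 4

Answer: 4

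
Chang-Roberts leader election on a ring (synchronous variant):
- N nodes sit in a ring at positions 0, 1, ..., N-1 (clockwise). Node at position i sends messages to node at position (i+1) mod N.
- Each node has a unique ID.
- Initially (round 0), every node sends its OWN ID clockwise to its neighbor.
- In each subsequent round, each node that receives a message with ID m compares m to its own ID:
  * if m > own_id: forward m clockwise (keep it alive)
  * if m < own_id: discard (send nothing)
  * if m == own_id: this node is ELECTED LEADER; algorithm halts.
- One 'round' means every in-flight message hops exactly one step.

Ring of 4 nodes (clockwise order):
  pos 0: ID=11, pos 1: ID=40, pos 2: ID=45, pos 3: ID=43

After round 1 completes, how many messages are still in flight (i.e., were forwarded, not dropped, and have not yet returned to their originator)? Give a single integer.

Answer: 2

Derivation:
Round 1: pos1(id40) recv 11: drop; pos2(id45) recv 40: drop; pos3(id43) recv 45: fwd; pos0(id11) recv 43: fwd
After round 1: 2 messages still in flight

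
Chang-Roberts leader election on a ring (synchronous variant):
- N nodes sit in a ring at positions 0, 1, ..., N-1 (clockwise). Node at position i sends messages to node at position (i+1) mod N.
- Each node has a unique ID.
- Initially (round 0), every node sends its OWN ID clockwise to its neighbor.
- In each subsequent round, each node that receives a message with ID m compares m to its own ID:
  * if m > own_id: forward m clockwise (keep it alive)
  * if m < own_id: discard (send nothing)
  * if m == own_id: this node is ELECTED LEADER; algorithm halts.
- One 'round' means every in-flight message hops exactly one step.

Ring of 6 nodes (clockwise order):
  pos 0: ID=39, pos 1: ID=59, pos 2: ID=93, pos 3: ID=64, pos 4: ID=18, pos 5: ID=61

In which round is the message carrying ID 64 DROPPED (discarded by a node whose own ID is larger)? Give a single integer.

Answer: 5

Derivation:
Round 1: pos1(id59) recv 39: drop; pos2(id93) recv 59: drop; pos3(id64) recv 93: fwd; pos4(id18) recv 64: fwd; pos5(id61) recv 18: drop; pos0(id39) recv 61: fwd
Round 2: pos4(id18) recv 93: fwd; pos5(id61) recv 64: fwd; pos1(id59) recv 61: fwd
Round 3: pos5(id61) recv 93: fwd; pos0(id39) recv 64: fwd; pos2(id93) recv 61: drop
Round 4: pos0(id39) recv 93: fwd; pos1(id59) recv 64: fwd
Round 5: pos1(id59) recv 93: fwd; pos2(id93) recv 64: drop
Round 6: pos2(id93) recv 93: ELECTED
Message ID 64 originates at pos 3; dropped at pos 2 in round 5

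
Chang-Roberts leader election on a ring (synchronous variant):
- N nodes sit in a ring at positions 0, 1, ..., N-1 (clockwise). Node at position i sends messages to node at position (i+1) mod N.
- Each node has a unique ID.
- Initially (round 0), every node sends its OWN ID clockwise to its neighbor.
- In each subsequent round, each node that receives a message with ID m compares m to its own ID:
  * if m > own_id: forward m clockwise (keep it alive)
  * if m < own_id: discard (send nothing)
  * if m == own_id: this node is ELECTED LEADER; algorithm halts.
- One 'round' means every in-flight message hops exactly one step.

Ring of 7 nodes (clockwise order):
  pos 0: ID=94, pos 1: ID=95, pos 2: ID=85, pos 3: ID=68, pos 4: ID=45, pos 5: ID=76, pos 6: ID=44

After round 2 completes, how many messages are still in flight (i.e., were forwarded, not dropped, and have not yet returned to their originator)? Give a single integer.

Round 1: pos1(id95) recv 94: drop; pos2(id85) recv 95: fwd; pos3(id68) recv 85: fwd; pos4(id45) recv 68: fwd; pos5(id76) recv 45: drop; pos6(id44) recv 76: fwd; pos0(id94) recv 44: drop
Round 2: pos3(id68) recv 95: fwd; pos4(id45) recv 85: fwd; pos5(id76) recv 68: drop; pos0(id94) recv 76: drop
After round 2: 2 messages still in flight

Answer: 2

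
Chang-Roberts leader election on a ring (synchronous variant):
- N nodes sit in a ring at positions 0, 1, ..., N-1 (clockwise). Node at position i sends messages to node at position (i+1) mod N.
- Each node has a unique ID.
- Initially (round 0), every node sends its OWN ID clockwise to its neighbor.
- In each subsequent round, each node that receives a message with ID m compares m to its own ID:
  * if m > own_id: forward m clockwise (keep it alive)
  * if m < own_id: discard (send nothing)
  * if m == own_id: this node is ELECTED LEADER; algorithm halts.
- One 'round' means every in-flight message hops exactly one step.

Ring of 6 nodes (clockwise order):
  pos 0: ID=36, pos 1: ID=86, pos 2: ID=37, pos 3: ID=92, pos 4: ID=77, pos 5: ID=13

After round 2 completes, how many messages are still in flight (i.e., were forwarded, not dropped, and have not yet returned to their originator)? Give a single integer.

Answer: 2

Derivation:
Round 1: pos1(id86) recv 36: drop; pos2(id37) recv 86: fwd; pos3(id92) recv 37: drop; pos4(id77) recv 92: fwd; pos5(id13) recv 77: fwd; pos0(id36) recv 13: drop
Round 2: pos3(id92) recv 86: drop; pos5(id13) recv 92: fwd; pos0(id36) recv 77: fwd
After round 2: 2 messages still in flight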